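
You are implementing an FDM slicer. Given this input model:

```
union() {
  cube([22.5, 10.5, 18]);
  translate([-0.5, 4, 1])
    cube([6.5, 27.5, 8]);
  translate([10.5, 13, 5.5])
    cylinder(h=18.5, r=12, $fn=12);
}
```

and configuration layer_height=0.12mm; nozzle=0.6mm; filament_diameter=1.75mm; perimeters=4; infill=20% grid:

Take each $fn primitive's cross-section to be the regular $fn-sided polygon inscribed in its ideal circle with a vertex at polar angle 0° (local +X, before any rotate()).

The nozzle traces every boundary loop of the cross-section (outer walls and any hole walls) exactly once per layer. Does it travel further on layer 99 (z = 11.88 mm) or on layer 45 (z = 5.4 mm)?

layer 45 (z = 5.4 mm)

Layer 99 (z = 11.88): the cube is present — its section is the full 22.5×10.5 rectangle (perimeter 66.00 mm); the cube at (-0.5, 4) is not intersected at this z (z outside [1, 9]); the cylinder at (10.5, 13): section is a regular 12-gon, circumradius r=12 (perimeter = 2·12·12.000·sin(180°/12) = 74.54 mm); Combining (union): the regions partially overlap (shared area 156.39 mm²), so the edge portions inside another operand are dropped and the merged outline is re-measured after clipping — boundary = 86.73 mm. So its perimeter = 86.73 mm. Layer 45 (z = 5.4): the cube (footprint 22.5×10.5) is included at this height (perimeter 66.00 mm); the 6.5×27.5 cube at (-0.5, 4) contributes its full rectangle (perimeter 68.00 mm); the cylinder at (10.5, 13) does not reach this height (z outside [5.5, 24]); Combining (union): the regions partially overlap (shared area 39.00 mm²), so the edge portions inside another operand are dropped and the merged outline is re-measured after clipping — boundary = 109.00 mm. So its perimeter = 109.00 mm. Layer 45 is larger (109.00 vs 86.73 mm).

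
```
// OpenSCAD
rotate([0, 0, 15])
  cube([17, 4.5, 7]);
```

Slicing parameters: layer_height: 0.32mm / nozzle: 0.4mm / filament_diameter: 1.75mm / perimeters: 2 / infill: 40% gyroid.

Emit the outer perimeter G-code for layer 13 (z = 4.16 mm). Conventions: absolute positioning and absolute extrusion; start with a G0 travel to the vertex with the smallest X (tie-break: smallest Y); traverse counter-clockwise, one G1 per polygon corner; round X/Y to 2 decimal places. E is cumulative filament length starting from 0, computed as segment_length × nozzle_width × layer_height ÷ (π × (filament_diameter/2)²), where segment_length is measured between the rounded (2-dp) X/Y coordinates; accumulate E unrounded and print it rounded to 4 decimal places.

G0 X-1.16 Y4.35 Z4.16
G1 X0.00 Y0.00 E0.2396
G1 X16.42 Y4.40 E1.1442
G1 X15.26 Y8.75 E1.3838
G1 X-1.16 Y4.35 E2.2884

At z = 4.16 mm: the 17×4.5 cube contributes its full rectangle; (rotated 15° about Z; rotation is an isometry so areas/perimeters/island counts are preserved). The outline is a single polygon with 4 vertices. Extrusion per mm of travel: 0.4 × 0.32 / (π × 0.875²) = 0.053216. Accumulating E over each segment gives final E = 2.2884.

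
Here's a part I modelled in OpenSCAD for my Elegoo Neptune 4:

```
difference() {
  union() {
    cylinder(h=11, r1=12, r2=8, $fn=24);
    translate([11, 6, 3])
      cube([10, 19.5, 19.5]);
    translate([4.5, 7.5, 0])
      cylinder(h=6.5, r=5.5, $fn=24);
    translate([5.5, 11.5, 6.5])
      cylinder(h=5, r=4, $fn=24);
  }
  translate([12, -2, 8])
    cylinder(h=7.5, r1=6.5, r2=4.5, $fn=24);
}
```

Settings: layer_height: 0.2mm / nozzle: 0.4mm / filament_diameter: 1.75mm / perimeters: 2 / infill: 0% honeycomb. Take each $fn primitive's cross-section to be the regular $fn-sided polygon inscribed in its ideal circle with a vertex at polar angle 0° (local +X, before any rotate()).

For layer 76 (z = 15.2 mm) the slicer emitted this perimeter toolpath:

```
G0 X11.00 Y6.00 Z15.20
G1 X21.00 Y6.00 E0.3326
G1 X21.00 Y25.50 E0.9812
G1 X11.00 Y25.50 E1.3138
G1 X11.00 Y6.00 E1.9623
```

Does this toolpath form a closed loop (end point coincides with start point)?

yes

Start point (G0): (11.00, 6.00). End point (last G1): the path returns to the start — closed.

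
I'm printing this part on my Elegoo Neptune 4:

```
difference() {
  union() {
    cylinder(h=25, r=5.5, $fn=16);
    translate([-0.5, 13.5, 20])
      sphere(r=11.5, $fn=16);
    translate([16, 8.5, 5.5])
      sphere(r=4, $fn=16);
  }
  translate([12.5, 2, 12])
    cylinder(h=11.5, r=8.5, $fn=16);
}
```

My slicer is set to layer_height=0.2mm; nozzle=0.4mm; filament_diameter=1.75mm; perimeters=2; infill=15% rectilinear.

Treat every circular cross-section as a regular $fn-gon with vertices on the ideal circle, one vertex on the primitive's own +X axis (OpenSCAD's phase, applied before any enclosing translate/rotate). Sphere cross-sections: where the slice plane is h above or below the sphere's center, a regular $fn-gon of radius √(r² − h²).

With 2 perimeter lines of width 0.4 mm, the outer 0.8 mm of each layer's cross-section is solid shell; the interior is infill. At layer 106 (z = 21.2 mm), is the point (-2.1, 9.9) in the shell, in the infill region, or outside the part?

infill

At z = 21.2 mm: the cylinder: section is a regular 16-gon, circumradius r=5.5; the r=11.5 sphere at (-0.5, 13.5) contributes a regular 16-gon of circumradius √(11.5²−1.2²) = 11.437; the sphere at (16, 8.5) is not intersected at this z (|z−center|=15.700 > r=4); Taking the union: the regions partially overlap (shared area 19.77 mm²), so overlapping operands fuse into one piece — 1 connected region; the r=8.5 cylinder at (12.5, 2) contributes a regular 16-gon of circumradius 8.5; Subtracting the remaining from the first: starting from that combined region, the r=8.5 cylinder at (12.5, 2) partially overlaps it — only the 18.64 mm² overlap (of its 221.19 mm²) is removed, clipping the outline — 1 connected region. Overall, the cross-section is a single solid region. The nearest boundary edge runs (-4.88, 2.93)→(-8.59, 5.41); distance from the point to it = 7.34 mm. The point is inside the cross-section and 7.34 mm from the nearest boundary — more than the 0.8 mm shell width (2 × 0.4), so it's in the infill interior.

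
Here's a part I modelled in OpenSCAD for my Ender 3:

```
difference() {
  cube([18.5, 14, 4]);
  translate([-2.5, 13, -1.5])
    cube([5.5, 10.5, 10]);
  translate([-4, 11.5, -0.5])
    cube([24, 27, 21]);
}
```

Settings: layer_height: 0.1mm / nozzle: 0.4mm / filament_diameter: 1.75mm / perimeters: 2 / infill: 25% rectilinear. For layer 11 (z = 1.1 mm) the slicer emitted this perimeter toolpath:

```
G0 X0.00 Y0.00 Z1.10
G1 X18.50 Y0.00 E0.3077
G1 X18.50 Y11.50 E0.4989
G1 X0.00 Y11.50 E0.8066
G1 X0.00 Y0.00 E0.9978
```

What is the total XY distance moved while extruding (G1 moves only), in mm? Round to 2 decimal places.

Sum the Euclidean lengths of each G1 segment: total = 60.00 mm.

60.00 mm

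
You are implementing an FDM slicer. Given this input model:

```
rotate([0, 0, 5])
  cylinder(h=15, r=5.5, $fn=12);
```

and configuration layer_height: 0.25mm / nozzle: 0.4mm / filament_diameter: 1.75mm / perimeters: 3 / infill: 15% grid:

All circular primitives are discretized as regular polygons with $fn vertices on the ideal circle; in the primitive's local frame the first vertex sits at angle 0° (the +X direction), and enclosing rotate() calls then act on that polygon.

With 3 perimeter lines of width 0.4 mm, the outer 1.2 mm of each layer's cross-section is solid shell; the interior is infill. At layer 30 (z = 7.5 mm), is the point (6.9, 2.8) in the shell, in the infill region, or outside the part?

At z = 7.5 mm: the r=5.5 cylinder gives a regular 12-gon of circumradius 5.5 (constant along its height); (whole slice rotated 5° about Z — lengths, areas and connectivity unchanged). Overall, the cross-section is a single solid region. Undo the 5° rotation: the query point maps to (7.118, 2.188) in the un-rotated model frame. The nearest boundary edge runs (5.50, 0.00)→(4.76, 2.75); distance from the point to it = 2.13 mm. The point is not inside any of the regions above, so it lies outside the cross-section (2.13 mm from the nearest boundary).

outside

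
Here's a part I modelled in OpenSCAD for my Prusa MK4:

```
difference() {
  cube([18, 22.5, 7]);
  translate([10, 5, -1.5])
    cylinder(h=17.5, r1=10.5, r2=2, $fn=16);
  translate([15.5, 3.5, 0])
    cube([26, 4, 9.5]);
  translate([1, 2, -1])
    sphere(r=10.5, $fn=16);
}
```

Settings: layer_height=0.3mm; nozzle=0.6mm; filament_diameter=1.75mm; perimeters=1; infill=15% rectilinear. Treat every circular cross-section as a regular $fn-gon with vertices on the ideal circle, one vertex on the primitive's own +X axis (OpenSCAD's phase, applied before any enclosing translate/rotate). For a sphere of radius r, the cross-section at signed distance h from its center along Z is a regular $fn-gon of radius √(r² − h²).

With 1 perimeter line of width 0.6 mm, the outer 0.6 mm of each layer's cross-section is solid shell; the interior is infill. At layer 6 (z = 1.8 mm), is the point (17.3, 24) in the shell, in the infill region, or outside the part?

outside

At z = 1.8 mm: the 18×22.5 cube contributes its full rectangle; the cone at (10, 5): at t=0.189 of its height the radius interpolates to r₁+(r₂−r₁)t = 8.897, giving a regular 16-gon of that circumradius; the 26×4 cube at (15.5, 3.5) contributes its full rectangle; the r=10.5 sphere at (1, 2) contributes a regular 16-gon of circumradius √(10.5²−2.8²) = 10.120; Subtracting the remaining from the first: starting from the 18×22.5 cube, the cone at (10, 5) partially overlaps it — only the 200.10 mm² overlap (of its 242.34 mm²) is removed, clipping the outline; the 26×4 cube at (15.5, 3.5) misses the remaining region (no effect); the r=10.5 sphere at (1, 2) partially overlaps it — only the 23.72 mm² overlap (of its 313.52 mm²) is removed, clipping the outline — 2 connected regions. Overall, the cross-section has 2 separate islands. The nearest boundary edge runs (0.00, 22.50)→(18.00, 22.50); distance from the point to it = 1.50 mm. The point is not inside any of the regions above, so it lies outside the cross-section (1.50 mm from the nearest boundary).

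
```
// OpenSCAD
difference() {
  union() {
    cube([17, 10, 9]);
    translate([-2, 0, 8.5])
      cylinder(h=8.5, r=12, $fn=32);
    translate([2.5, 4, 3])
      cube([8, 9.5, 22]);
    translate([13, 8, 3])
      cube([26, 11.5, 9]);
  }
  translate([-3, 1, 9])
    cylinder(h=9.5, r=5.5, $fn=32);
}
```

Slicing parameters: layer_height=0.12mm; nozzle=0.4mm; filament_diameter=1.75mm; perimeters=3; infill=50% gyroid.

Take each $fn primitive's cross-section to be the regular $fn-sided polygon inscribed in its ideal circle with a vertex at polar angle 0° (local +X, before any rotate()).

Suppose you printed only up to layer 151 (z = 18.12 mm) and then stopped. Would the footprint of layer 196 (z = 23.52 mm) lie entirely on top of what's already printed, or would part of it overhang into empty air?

entirely on top

Compare the two slices. At z = 18.12: the cube is absent (z outside [0, 9]); the cylinder at (-2, 0) does not reach this height (z outside [8.5, 17]); the cube at (2.5, 4) (footprint 8×9.5) is included at this height (area 76.00 mm²); the cube at (13, 8) does not reach this height (z outside [3, 12]); Merging all regions: only the 8×9.5 cube at (2.5, 4) is present, so the union is just that shape — area = 76.00 mm²; the r=5.5 cylinder at (-3, 1) gives a regular 32-gon of circumradius 5.5 (constant along its height) (area = (32/2)·5.500²·sin(360°/32) = 94.42 mm²); After the difference (first − rest): starting from the result so far (76.00 mm²), the r=5.5 cylinder at (-3, 1) misses the remaining region (no effect) — area = 76.00 mm². At z = 23.52: the cube does not reach this height (z outside [0, 9]); the cylinder at (-2, 0) is absent (z outside [8.5, 17]); the cube at (2.5, 4) is present — its section is the full 8×9.5 rectangle (area 76.00 mm²); the cube at (13, 8) is not intersected at this z (z outside [3, 12]); Combining (union): only the 8×9.5 cube at (2.5, 4) is present, so the union is just that shape — area = 76.00 mm²; the cylinder at (-3, 1) is not intersected at this z (z outside [9, 18.5]); Taking the first minus the rest: none of the subtracted shapes is present at this height, so the result so far is unchanged — area = 76.00 mm². Checking containment: the cross-section at z = 23.52 is a subset of the cross-section at z = 18.12.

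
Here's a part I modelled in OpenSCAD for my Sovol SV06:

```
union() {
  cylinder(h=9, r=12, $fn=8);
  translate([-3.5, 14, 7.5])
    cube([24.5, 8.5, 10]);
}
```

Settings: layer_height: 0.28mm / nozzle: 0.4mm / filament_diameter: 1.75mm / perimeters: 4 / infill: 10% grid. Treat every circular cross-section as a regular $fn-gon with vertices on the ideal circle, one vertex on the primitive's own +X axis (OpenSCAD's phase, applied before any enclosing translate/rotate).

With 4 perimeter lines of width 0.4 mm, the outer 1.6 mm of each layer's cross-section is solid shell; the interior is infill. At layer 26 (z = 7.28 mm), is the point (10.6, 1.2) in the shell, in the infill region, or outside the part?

shell

At z = 7.28 mm: the r=12 cylinder contributes a regular 8-gon of circumradius 12; the cube at (-3.5, 14) is not intersected at this z (z outside [7.5, 17.5]); Merging all regions: only the r=12 cylinder is present, so the union is just that shape — 1 connected region. Overall, the cross-section is a single solid region. The nearest boundary edge runs (12.00, 0.00)→(8.49, 8.49); distance from the point to it = 0.83 mm. The point is inside the cross-section, 0.83 mm from the nearest boundary — within the 1.6 mm shell band (4 × 0.4).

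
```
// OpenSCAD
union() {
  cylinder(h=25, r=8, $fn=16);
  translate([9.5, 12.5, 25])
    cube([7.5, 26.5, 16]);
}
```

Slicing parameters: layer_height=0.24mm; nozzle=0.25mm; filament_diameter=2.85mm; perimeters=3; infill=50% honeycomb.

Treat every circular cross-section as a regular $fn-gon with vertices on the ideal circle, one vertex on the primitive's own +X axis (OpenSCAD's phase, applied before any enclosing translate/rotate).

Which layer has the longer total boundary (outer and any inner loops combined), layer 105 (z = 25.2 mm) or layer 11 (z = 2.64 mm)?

Layer 105 (z = 25.2): the cylinder is absent (z outside [0, 25]); the 7.5×26.5 cube at (9.5, 12.5) contributes its full rectangle (perimeter 68.00 mm); Combining (union): only the 7.5×26.5 cube at (9.5, 12.5) is present, so the union is just that shape — boundary = 68.00 mm. So its perimeter = 68.00 mm. Layer 11 (z = 2.64): the cylinder: section is a regular 16-gon, circumradius r=8 (perimeter = 2·16·8.000·sin(180°/16) = 49.94 mm); the cube at (9.5, 12.5) does not reach this height (z outside [25, 41]); Taking the union: only the r=8 cylinder is present, so the union is just that shape — boundary = 49.94 mm. So its perimeter = 49.94 mm. Layer 105 is larger (68.00 vs 49.94 mm).

layer 105 (z = 25.2 mm)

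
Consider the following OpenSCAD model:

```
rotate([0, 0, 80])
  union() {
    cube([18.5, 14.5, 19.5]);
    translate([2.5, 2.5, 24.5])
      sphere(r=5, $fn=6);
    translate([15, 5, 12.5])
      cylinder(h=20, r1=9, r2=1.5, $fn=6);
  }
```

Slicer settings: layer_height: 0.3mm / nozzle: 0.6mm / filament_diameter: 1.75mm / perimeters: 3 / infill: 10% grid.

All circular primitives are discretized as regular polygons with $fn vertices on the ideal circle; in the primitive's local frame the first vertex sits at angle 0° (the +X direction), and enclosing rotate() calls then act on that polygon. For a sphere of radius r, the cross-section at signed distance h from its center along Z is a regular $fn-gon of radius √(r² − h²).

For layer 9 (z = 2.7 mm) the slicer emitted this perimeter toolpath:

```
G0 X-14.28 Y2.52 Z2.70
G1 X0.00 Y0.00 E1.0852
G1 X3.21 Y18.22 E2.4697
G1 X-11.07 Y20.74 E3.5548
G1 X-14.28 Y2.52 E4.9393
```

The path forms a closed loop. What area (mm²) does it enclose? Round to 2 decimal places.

268.27 mm²

Apply the shoelace formula to the sequence of (X, Y) vertices; enclosed area = 268.27 mm².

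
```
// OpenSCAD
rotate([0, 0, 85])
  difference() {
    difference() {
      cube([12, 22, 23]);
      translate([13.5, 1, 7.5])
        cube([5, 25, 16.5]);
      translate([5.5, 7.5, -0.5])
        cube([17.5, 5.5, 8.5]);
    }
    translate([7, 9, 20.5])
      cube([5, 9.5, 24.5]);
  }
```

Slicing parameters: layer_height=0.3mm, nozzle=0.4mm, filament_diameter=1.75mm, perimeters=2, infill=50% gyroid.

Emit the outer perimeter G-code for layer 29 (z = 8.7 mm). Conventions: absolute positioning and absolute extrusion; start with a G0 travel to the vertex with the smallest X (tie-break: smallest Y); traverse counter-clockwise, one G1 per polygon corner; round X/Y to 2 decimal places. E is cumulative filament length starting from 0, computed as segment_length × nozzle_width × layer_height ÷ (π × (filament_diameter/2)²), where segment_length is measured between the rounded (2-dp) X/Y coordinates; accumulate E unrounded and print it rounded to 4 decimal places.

At z = 8.7 mm: the cube (footprint 12×22) is included at this height; the cube at (13.5, 1) is present — its section is the full 5×25 rectangle; the cube at (5.5, 7.5) is not intersected at this z (z outside [-0.5, 8]); Taking the first minus the rest: starting from the 12×22 cube, the 5×25 cube at (13.5, 1) misses the remaining region (no effect) — 1 connected region; the cube at (7, 9) does not reach this height (z outside [20.5, 45]); Taking the first minus the rest: none of the subtracted shapes is present at this height, so the result so far is unchanged — 1 connected region; (rotated 85° about Z; rotation is an isometry so areas/perimeters/island counts are preserved). The outline is a single polygon with 4 vertices. Extrusion per mm of travel: 0.4 × 0.3 / (π × 0.875²) = 0.049890. Accumulating E over each segment gives final E = 3.3925.

G0 X-21.92 Y1.92 Z8.70
G1 X0.00 Y0.00 E1.0978
G1 X1.05 Y11.95 E1.6963
G1 X-20.87 Y13.87 E2.7940
G1 X-21.92 Y1.92 E3.3925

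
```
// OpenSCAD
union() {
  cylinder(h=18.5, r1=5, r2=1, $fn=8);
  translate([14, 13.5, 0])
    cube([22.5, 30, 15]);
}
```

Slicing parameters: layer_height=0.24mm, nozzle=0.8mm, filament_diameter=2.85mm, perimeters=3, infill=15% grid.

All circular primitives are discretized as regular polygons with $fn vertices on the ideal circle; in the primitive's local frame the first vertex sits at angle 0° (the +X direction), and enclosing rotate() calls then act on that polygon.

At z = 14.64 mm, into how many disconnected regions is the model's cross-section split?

At z = 14.64 mm: the cone: at t=0.791 of its height the radius interpolates to r₁+(r₂−r₁)t = 1.835, giving a regular 8-gon of that circumradius; the 22.5×30 cube at (14, 13.5) contributes its full rectangle; Combining (union): the 2 present regions are separate (no shared area or edge), so areas and boundary lengths simply add and each stays a separate island — 2 connected regions. The result has 2 disconnected regions.

2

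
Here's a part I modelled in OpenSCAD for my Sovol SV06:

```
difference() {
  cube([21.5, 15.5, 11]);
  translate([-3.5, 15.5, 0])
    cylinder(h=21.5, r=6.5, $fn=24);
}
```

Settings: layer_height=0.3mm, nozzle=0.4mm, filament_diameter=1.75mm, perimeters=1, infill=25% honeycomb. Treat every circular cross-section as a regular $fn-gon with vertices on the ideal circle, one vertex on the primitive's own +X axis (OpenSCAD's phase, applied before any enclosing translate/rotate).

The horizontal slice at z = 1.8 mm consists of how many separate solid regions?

1

At z = 1.8 mm: the 21.5×15.5 cube contributes its full rectangle; the r=6.5 cylinder at (-3.5, 15.5) gives a regular 24-gon of circumradius 6.5 (constant along its height); Subtracting the remaining from the first: starting from the 21.5×15.5 cube, the r=6.5 cylinder at (-3.5, 15.5) partially overlaps it — only the 11.34 mm² overlap (of its 131.22 mm²) is removed, clipping the outline — 1 connected region. The result has 1 disconnected region.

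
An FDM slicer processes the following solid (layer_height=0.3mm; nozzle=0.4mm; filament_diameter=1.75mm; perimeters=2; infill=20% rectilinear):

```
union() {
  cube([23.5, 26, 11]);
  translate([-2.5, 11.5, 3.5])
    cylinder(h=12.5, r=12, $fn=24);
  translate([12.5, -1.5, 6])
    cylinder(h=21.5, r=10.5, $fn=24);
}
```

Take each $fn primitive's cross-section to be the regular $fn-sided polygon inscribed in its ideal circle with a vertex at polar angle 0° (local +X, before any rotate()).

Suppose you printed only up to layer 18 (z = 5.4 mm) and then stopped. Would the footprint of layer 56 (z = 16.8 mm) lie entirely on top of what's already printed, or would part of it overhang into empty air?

part overhangs

Compare the two slices. At z = 5.4: the cube is present — its section is the full 23.5×26 rectangle (area 611.00 mm²); the r=12 cylinder at (-2.5, 11.5) contributes a regular 24-gon of circumradius 12 (area = (24/2)·12.000²·sin(360°/24) = 447.24 mm²); the cylinder at (12.5, -1.5) is absent (z outside [6, 27.5]); Combining (union): the regions partially overlap — summed areas 1058.24 mm² minus the doubly-counted overlap 164.35 mm² gives 893.89 mm² — area = 893.89 mm². At z = 16.8: the cube is not intersected at this z (z outside [0, 11]); the cylinder at (-2.5, 11.5) is not intersected at this z (z outside [3.5, 16]); the cylinder at (12.5, -1.5): section is a regular 24-gon, circumradius r=10.5 (area = (24/2)·10.500²·sin(360°/24) = 342.42 mm²); Merging all regions: only the r=10.5 cylinder at (12.5, -1.5) is present, so the union is just that shape — area = 342.42 mm². Checking containment: at z = 16.8 the cross-section extends beyond the z = 5.4 cross-section by about 202.41 mm².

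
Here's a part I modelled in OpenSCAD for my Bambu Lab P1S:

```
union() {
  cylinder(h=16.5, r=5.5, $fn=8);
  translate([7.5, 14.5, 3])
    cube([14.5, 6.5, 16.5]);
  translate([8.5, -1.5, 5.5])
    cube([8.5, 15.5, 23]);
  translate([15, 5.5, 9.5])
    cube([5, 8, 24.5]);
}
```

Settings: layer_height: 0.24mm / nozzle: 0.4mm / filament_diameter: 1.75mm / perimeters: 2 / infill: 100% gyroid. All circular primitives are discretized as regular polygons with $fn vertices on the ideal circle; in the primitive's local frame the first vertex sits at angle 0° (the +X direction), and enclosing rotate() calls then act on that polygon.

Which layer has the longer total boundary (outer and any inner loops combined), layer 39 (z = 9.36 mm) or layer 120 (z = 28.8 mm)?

Layer 39 (z = 9.36): the r=5.5 cylinder gives a regular 8-gon of circumradius 5.5 (constant along its height) (perimeter = 2·8·5.500·sin(180°/8) = 33.68 mm); the cube at (7.5, 14.5) is present — its section is the full 14.5×6.5 rectangle (perimeter 42.00 mm); the cube at (8.5, -1.5) is present — its section is the full 8.5×15.5 rectangle (perimeter 48.00 mm); the cube at (15, 5.5) is absent (z outside [9.5, 34]); Merging all regions: the 3 present regions are separate (no shared area or edge), so areas and boundary lengths simply add and each stays a separate island — boundary = 123.68 mm. So its perimeter = 123.68 mm. Layer 120 (z = 28.8): the cylinder is absent (z outside [0, 16.5]); the cube at (7.5, 14.5) is absent (z outside [3, 19.5]); the cube at (8.5, -1.5) is absent (z outside [5.5, 28.5]); the 5×8 cube at (15, 5.5) contributes its full rectangle (perimeter 26.00 mm); Merging all regions: only the 5×8 cube at (15, 5.5) is present, so the union is just that shape — boundary = 26.00 mm. So its perimeter = 26.00 mm. Layer 39 is larger (123.68 vs 26.00 mm).

layer 39 (z = 9.36 mm)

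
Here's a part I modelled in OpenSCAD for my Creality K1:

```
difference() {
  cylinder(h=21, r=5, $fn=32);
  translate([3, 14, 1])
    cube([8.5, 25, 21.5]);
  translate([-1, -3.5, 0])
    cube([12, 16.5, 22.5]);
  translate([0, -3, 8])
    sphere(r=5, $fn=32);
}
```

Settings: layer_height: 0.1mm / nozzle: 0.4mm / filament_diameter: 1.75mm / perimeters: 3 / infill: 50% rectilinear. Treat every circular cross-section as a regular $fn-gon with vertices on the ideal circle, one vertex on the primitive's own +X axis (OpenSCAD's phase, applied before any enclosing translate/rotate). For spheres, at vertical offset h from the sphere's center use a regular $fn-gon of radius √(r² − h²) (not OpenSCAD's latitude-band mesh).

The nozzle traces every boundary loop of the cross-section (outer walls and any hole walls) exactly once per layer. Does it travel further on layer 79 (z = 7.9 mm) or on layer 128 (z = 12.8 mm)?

layer 128 (z = 12.8 mm)

Layer 79 (z = 7.9): the r=5 cylinder gives a regular 32-gon of circumradius 5 (constant along its height) (perimeter = 2·32·5.000·sin(180°/32) = 31.37 mm); the cube at (3, 14) (footprint 8.5×25) is included at this height (perimeter 67.00 mm); the cube at (-1, -3.5) is present — its section is the full 12×16.5 rectangle (perimeter 57.00 mm); the r=5 sphere at (0, -3) slices to a regular 32-gon of circumradius 4.999 (√(r²−h²) with h=0.1 from center) (perimeter = 2·32·4.999·sin(180°/32) = 31.36 mm); After the difference (first − rest): starting from the r=5 cylinder, the 8.5×25 cube at (3, 14) misses the remaining region (no effect); the 12×16.5 cube at (-1, -3.5) partially overlaps it — only the 43.84 mm² overlap (of its 198.00 mm²) is removed, clipping the outline; the r=5 sphere at (0, -3) partially overlaps it — only the 22.47 mm² overlap (of its 78.00 mm²) is removed, clipping the outline — boundary = 16.67 mm. So its perimeter = 16.67 mm. Layer 128 (z = 12.8): the r=5 cylinder gives a regular 32-gon of circumradius 5 (constant along its height) (perimeter = 2·32·5.000·sin(180°/32) = 31.37 mm); the cube at (3, 14) (footprint 8.5×25) is included at this height (perimeter 67.00 mm); the cube at (-1, -3.5) (footprint 12×16.5) is included at this height (perimeter 57.00 mm); the r=5 sphere at (0, -3) slices to a regular 32-gon of circumradius 1.400 (√(r²−h²) with h=4.8 from center) (perimeter = 2·32·1.400·sin(180°/32) = 8.78 mm); After the difference (first − rest): starting from the r=5 cylinder, the 8.5×25 cube at (3, 14) misses the remaining region (no effect); the 12×16.5 cube at (-1, -3.5) partially overlaps it — only the 43.84 mm² overlap (of its 198.00 mm²) is removed, clipping the outline; the r=5 sphere at (0, -3) partially overlaps it — only the 2.14 mm² overlap (of its 6.12 mm²) is removed, clipping the outline — boundary = 32.78 mm. So its perimeter = 32.78 mm. Layer 128 is larger (32.78 vs 16.67 mm).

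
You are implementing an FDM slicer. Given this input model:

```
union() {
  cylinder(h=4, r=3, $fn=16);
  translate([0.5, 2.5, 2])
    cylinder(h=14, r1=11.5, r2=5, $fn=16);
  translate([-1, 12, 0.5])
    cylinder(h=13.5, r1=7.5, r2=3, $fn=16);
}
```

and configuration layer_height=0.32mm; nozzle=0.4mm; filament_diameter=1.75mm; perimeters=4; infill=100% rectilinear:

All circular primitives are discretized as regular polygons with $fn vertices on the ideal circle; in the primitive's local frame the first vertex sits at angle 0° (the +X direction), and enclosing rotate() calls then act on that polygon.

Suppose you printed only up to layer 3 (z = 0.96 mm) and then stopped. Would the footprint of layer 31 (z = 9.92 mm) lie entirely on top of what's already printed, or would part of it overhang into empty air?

Compare the two slices. At z = 0.96: the r=3 cylinder gives a regular 16-gon of circumradius 3 (constant along its height) (area = (16/2)·3.000²·sin(360°/16) = 27.55 mm²); the cone at (0.5, 2.5) is not intersected at this z (z outside [2, 16]); the cone at (-1, 12) contributes a regular 16-gon of circumradius 7.347 (interpolated between r1=7.5 and r2=3 at t=0.034) (area = (16/2)·7.347²·sin(360°/16) = 165.24 mm²); Merging all regions: the 2 present regions are separate (no shared area or edge), so areas and boundary lengths simply add and each stays a separate island — area = 192.79 mm². At z = 9.92: the cylinder is absent (z outside [0, 4]); the cone at (0.5, 2.5) contributes a regular 16-gon of circumradius 7.823 (interpolated between r1=11.5 and r2=5 at t=0.566) (area = (16/2)·7.823²·sin(360°/16) = 187.35 mm²); the cone at (-1, 12): at t=0.698 of its height the radius interpolates to r₁+(r₂−r₁)t = 4.360, giving a regular 16-gon of that circumradius (area = (16/2)·4.360²·sin(360°/16) = 58.20 mm²); Merging all regions: the regions partially overlap — summed areas 245.55 mm² minus the doubly-counted overlap 11.16 mm² gives 234.39 mm² — area = 234.39 mm². Checking containment: at z = 9.92 the cross-section extends beyond the z = 0.96 cross-section by about 117.18 mm².

part overhangs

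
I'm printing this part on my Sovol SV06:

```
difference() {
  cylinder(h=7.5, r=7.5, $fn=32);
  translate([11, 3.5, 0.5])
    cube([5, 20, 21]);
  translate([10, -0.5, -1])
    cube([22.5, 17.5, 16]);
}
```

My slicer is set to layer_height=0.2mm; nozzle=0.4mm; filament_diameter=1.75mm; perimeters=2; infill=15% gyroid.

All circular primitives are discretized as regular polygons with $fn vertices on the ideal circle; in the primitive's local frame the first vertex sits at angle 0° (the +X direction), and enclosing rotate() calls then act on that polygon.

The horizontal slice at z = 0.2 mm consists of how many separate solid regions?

At z = 0.2 mm: the cylinder: section is a regular 32-gon, circumradius r=7.5; the cube at (11, 3.5) is absent (z outside [0.5, 21.5]); the cube at (10, -0.5) is present — its section is the full 22.5×17.5 rectangle; After the difference (first − rest): starting from the r=7.5 cylinder, the 22.5×17.5 cube at (10, -0.5) misses the remaining region (no effect) — 1 connected region. The result has 1 disconnected region.

1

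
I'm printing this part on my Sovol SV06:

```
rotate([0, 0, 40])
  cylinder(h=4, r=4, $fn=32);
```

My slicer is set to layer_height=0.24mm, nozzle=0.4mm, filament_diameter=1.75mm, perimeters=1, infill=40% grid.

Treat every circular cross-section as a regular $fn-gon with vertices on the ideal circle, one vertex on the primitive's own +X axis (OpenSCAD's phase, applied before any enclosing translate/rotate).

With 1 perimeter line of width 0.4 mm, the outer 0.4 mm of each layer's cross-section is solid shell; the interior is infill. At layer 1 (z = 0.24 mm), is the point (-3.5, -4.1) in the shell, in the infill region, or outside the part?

At z = 0.24 mm: the cylinder: section is a regular 32-gon, circumradius r=4; (rotated 40° about Z; rotation is an isometry so areas/perimeters/island counts are preserved). Overall, the cross-section is a single solid region. Undo the 40° rotation: the query point maps to (-5.317, -0.891) in the un-rotated model frame. The nearest boundary edge runs (-4.00, 0.00)→(-3.92, -0.78); distance from the point to it = 1.40 mm. The point is not inside any of the regions above, so it lies outside the cross-section (1.40 mm from the nearest boundary).

outside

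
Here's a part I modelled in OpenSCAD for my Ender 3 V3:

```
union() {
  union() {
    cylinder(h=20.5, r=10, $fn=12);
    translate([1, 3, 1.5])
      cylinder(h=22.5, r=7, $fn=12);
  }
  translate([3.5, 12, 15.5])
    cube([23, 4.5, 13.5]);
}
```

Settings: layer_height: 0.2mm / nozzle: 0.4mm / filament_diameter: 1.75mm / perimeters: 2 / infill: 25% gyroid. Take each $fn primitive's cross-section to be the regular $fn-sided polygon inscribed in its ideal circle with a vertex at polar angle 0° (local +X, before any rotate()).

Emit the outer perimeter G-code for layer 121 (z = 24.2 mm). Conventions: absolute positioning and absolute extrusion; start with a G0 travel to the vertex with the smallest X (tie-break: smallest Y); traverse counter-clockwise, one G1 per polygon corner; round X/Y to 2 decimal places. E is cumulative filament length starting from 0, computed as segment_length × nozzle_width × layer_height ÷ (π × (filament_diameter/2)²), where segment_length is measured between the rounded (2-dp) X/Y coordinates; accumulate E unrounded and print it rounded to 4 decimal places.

G0 X3.50 Y12.00 Z24.20
G1 X26.50 Y12.00 E0.7650
G1 X26.50 Y16.50 E0.9147
G1 X3.50 Y16.50 E1.6796
G1 X3.50 Y12.00 E1.8293

At z = 24.2 mm: the cylinder is not intersected at this z (z outside [0, 20.5]); the cylinder at (1, 3) is absent (z outside [1.5, 24]); Combining (union): nothing is present at this height; the 23×4.5 cube at (3.5, 12) contributes its full rectangle; Merging all regions: only the 23×4.5 cube at (3.5, 12) is present, so the union is just that shape — 1 connected region. The outline is a single polygon with 4 vertices. Extrusion per mm of travel: 0.4 × 0.2 / (π × 0.875²) = 0.033260. Accumulating E over each segment gives final E = 1.8293.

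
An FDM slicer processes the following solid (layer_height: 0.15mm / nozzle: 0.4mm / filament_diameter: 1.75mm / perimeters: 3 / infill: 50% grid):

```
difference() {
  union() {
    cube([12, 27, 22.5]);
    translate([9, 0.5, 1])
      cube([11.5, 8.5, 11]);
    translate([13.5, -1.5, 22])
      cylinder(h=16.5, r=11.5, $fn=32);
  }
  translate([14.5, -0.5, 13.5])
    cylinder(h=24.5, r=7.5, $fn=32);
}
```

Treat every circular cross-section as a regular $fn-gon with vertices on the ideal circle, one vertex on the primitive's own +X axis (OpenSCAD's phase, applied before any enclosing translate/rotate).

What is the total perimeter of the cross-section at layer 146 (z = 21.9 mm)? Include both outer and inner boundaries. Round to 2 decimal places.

75.21 mm

At z = 21.9 mm: the 12×27 cube contributes its full rectangle (perimeter 78.00 mm); the cube at (9, 0.5) is not intersected at this z (z outside [1, 12]); the cylinder at (13.5, -1.5) is not intersected at this z (z outside [22, 38.5]); Merging all regions: only the 12×27 cube is present, so the union is just that shape — boundary = 78.00 mm; the cylinder at (14.5, -0.5): section is a regular 32-gon, circumradius r=7.5 (perimeter = 2·32·7.500·sin(180°/32) = 47.05 mm); After the difference (first − rest): starting from the result so far, the r=7.5 cylinder at (14.5, -0.5) partially overlaps it — only the 23.08 mm² overlap (of its 175.58 mm²) is removed, clipping the outline — boundary = 75.21 mm. Overall, the cross-section is a single solid region. Total boundary length (outer) = 75.21 mm.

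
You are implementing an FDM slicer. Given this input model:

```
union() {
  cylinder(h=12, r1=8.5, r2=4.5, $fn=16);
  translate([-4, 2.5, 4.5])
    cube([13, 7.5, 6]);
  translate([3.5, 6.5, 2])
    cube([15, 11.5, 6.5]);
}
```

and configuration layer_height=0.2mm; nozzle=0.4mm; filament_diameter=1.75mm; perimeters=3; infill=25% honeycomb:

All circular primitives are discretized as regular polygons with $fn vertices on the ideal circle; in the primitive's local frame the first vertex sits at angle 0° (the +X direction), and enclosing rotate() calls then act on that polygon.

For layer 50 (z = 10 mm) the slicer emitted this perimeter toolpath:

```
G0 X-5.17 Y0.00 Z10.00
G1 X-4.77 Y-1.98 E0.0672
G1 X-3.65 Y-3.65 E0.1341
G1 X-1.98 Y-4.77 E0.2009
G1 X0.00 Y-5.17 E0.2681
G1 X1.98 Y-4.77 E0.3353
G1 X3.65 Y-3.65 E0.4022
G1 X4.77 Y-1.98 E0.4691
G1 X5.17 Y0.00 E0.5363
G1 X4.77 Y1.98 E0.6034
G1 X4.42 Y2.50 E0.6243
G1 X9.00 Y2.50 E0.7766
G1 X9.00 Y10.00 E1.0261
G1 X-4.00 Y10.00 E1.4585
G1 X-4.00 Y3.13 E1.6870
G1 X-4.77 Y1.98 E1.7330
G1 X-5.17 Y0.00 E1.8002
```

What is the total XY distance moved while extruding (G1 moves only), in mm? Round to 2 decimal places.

54.12 mm

Sum the Euclidean lengths of each G1 segment: total = 54.12 mm.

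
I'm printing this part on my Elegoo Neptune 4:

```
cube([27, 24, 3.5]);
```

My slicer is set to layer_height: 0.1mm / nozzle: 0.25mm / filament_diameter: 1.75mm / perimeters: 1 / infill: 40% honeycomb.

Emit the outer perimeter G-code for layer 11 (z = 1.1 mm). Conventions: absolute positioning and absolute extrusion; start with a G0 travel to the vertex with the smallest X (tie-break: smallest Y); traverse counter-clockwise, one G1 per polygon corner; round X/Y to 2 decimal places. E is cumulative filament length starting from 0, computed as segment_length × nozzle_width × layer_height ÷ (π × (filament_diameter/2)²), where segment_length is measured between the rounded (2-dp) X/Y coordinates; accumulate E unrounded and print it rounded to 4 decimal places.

At z = 1.1 mm: the cube (footprint 27×24) is included at this height. The outline is a single polygon with 4 vertices. Extrusion per mm of travel: 0.25 × 0.1 / (π × 0.875²) = 0.010394. Accumulating E over each segment gives final E = 1.0602.

G0 X0.00 Y0.00 Z1.10
G1 X27.00 Y0.00 E0.2806
G1 X27.00 Y24.00 E0.5301
G1 X0.00 Y24.00 E0.8107
G1 X0.00 Y0.00 E1.0602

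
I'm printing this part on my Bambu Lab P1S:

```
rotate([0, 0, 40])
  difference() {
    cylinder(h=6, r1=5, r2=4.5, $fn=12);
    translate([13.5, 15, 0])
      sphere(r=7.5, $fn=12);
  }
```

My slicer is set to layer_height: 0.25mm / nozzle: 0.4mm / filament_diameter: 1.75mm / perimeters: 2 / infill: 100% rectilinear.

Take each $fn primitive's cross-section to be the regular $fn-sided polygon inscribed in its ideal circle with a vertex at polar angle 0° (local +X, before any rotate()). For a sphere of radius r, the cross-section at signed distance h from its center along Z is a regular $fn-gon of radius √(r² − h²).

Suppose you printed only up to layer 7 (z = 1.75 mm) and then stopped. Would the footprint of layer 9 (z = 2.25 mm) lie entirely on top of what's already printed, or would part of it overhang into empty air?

Compare the two slices. At z = 1.75: the cone: at t=0.292 of its height the radius interpolates to r₁+(r₂−r₁)t = 4.854, giving a regular 12-gon of that circumradius (area = (12/2)·4.854²·sin(360°/12) = 70.69 mm²); the r=7.5 sphere at (13.5, 15) contributes a regular 12-gon of circumradius √(7.5²−1.75²) = 7.293 (area = (12/2)·7.293²·sin(360°/12) = 159.56 mm²); Taking the first minus the rest: starting from the cone (70.69 mm²), the r=7.5 sphere at (13.5, 15) misses the remaining region (no effect) — area = 70.69 mm²; (rotated 40° about Z; rotation is an isometry so areas/perimeters/island counts are preserved). At z = 2.25: the cone: at t=0.375 of its height the radius interpolates to r₁+(r₂−r₁)t = 4.812, giving a regular 12-gon of that circumradius (area = (12/2)·4.812²·sin(360°/12) = 69.48 mm²); the sphere at (13.5, 15): section is a regular 12-gon, circumradius = √(r²−h²) = √(7.5²−2.25²) = 7.155 (area = (12/2)·7.155²·sin(360°/12) = 153.56 mm²); Subtracting the remaining from the first: starting from the cone (69.48 mm²), the r=7.5 sphere at (13.5, 15) misses the remaining region (no effect) — area = 69.48 mm²; (rotated 40° about Z; rotation is an isometry so areas/perimeters/island counts are preserved). Checking containment: the cross-section at z = 2.25 is a subset of the cross-section at z = 1.75.

entirely on top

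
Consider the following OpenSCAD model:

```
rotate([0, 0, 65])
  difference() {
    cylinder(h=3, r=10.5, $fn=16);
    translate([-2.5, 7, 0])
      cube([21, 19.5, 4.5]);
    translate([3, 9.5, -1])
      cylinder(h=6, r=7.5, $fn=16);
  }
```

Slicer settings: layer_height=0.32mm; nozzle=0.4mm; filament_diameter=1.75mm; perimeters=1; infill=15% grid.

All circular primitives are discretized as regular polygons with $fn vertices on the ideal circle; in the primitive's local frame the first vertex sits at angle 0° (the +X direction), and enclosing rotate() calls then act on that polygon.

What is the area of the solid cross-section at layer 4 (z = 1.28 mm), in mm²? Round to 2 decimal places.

At z = 1.28 mm: the r=10.5 cylinder contributes a regular 16-gon of circumradius 10.5 (area = (16/2)·10.500²·sin(360°/16) = 337.53 mm²); the 21×19.5 cube at (-2.5, 7) contributes its full rectangle (area 409.50 mm²); the r=7.5 cylinder at (3, 9.5) contributes a regular 16-gon of circumradius 7.5 (area = (16/2)·7.500²·sin(360°/16) = 172.21 mm²); Taking the first minus the rest: starting from the r=10.5 cylinder (337.53 mm²), the 21×19.5 cube at (-2.5, 7) partially overlaps it — only the 25.97 mm² overlap (of its 409.50 mm²) is removed, clipping the outline; the r=7.5 cylinder at (3, 9.5) partially overlaps it — only the 52.53 mm² overlap (of its 172.21 mm²) is removed, clipping the outline — area = 259.02 mm²; (whole slice rotated 65° about Z — lengths, areas and connectivity unchanged). Overall, the cross-section is a single solid region. Net area = 259.02 mm².

259.02 mm²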